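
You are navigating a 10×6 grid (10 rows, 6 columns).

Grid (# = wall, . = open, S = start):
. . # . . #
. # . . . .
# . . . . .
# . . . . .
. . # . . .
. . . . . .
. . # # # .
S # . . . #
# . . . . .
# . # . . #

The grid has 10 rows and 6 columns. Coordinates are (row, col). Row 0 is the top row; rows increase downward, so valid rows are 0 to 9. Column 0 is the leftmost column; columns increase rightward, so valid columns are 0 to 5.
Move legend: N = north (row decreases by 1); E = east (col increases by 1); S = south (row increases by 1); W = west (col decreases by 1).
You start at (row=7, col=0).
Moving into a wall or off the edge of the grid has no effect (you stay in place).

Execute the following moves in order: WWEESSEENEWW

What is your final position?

Start: (row=7, col=0)
  W (west): blocked, stay at (row=7, col=0)
  W (west): blocked, stay at (row=7, col=0)
  E (east): blocked, stay at (row=7, col=0)
  E (east): blocked, stay at (row=7, col=0)
  S (south): blocked, stay at (row=7, col=0)
  S (south): blocked, stay at (row=7, col=0)
  E (east): blocked, stay at (row=7, col=0)
  E (east): blocked, stay at (row=7, col=0)
  N (north): (row=7, col=0) -> (row=6, col=0)
  E (east): (row=6, col=0) -> (row=6, col=1)
  W (west): (row=6, col=1) -> (row=6, col=0)
  W (west): blocked, stay at (row=6, col=0)
Final: (row=6, col=0)

Answer: Final position: (row=6, col=0)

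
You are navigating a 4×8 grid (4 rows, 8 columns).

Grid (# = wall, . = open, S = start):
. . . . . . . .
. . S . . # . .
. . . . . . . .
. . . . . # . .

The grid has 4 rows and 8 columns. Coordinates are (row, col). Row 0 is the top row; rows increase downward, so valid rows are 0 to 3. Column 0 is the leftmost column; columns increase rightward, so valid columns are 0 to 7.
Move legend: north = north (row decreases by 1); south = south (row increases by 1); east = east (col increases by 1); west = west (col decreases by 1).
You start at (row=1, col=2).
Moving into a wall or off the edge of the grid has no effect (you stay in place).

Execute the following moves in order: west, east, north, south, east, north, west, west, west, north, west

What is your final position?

Start: (row=1, col=2)
  west (west): (row=1, col=2) -> (row=1, col=1)
  east (east): (row=1, col=1) -> (row=1, col=2)
  north (north): (row=1, col=2) -> (row=0, col=2)
  south (south): (row=0, col=2) -> (row=1, col=2)
  east (east): (row=1, col=2) -> (row=1, col=3)
  north (north): (row=1, col=3) -> (row=0, col=3)
  west (west): (row=0, col=3) -> (row=0, col=2)
  west (west): (row=0, col=2) -> (row=0, col=1)
  west (west): (row=0, col=1) -> (row=0, col=0)
  north (north): blocked, stay at (row=0, col=0)
  west (west): blocked, stay at (row=0, col=0)
Final: (row=0, col=0)

Answer: Final position: (row=0, col=0)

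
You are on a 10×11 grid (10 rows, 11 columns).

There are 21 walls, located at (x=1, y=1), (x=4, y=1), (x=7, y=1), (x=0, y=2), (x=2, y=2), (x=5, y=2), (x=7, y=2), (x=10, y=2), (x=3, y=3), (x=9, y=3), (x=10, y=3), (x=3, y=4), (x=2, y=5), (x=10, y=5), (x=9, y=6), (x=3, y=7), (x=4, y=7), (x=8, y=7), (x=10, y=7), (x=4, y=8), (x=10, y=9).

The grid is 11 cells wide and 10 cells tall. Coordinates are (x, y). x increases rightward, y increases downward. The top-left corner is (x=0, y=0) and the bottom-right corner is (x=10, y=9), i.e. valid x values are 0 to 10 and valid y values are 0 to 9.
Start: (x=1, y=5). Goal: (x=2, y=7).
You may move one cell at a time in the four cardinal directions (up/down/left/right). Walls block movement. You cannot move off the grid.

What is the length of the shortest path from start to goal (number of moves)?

Answer: Shortest path length: 3

Derivation:
BFS from (x=1, y=5) until reaching (x=2, y=7):
  Distance 0: (x=1, y=5)
  Distance 1: (x=1, y=4), (x=0, y=5), (x=1, y=6)
  Distance 2: (x=1, y=3), (x=0, y=4), (x=2, y=4), (x=0, y=6), (x=2, y=6), (x=1, y=7)
  Distance 3: (x=1, y=2), (x=0, y=3), (x=2, y=3), (x=3, y=6), (x=0, y=7), (x=2, y=7), (x=1, y=8)  <- goal reached here
One shortest path (3 moves): (x=1, y=5) -> (x=1, y=6) -> (x=2, y=6) -> (x=2, y=7)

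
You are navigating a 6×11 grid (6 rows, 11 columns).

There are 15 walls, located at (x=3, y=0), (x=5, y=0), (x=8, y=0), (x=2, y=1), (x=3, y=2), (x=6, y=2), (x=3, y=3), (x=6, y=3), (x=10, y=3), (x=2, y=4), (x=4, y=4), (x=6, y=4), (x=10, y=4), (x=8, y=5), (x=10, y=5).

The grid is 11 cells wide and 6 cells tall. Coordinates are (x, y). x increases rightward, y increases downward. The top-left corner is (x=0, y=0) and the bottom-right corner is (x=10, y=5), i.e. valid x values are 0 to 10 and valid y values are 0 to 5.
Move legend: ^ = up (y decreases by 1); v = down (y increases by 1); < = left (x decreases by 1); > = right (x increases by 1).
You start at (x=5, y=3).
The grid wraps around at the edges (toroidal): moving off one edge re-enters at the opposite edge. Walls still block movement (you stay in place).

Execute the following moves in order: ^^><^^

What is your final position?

Answer: Final position: (x=5, y=1)

Derivation:
Start: (x=5, y=3)
  ^ (up): (x=5, y=3) -> (x=5, y=2)
  ^ (up): (x=5, y=2) -> (x=5, y=1)
  > (right): (x=5, y=1) -> (x=6, y=1)
  < (left): (x=6, y=1) -> (x=5, y=1)
  ^ (up): blocked, stay at (x=5, y=1)
  ^ (up): blocked, stay at (x=5, y=1)
Final: (x=5, y=1)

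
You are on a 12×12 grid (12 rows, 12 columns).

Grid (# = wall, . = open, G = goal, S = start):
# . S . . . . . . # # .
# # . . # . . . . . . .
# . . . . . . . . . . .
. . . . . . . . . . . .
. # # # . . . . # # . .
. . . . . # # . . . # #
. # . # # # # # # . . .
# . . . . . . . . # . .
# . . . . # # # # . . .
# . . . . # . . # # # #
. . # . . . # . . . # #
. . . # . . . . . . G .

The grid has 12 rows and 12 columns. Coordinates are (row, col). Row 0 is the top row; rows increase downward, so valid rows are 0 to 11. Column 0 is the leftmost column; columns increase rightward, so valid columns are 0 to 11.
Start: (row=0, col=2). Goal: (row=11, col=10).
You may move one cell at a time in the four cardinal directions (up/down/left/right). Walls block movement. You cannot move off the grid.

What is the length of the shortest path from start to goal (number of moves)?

Answer: Shortest path length: 23

Derivation:
BFS from (row=0, col=2) until reaching (row=11, col=10):
  Distance 0: (row=0, col=2)
  Distance 1: (row=0, col=1), (row=0, col=3), (row=1, col=2)
  Distance 2: (row=0, col=4), (row=1, col=3), (row=2, col=2)
  Distance 3: (row=0, col=5), (row=2, col=1), (row=2, col=3), (row=3, col=2)
  Distance 4: (row=0, col=6), (row=1, col=5), (row=2, col=4), (row=3, col=1), (row=3, col=3)
  Distance 5: (row=0, col=7), (row=1, col=6), (row=2, col=5), (row=3, col=0), (row=3, col=4)
  Distance 6: (row=0, col=8), (row=1, col=7), (row=2, col=6), (row=3, col=5), (row=4, col=0), (row=4, col=4)
  Distance 7: (row=1, col=8), (row=2, col=7), (row=3, col=6), (row=4, col=5), (row=5, col=0), (row=5, col=4)
  Distance 8: (row=1, col=9), (row=2, col=8), (row=3, col=7), (row=4, col=6), (row=5, col=1), (row=5, col=3), (row=6, col=0)
  Distance 9: (row=1, col=10), (row=2, col=9), (row=3, col=8), (row=4, col=7), (row=5, col=2)
  Distance 10: (row=1, col=11), (row=2, col=10), (row=3, col=9), (row=5, col=7), (row=6, col=2)
  Distance 11: (row=0, col=11), (row=2, col=11), (row=3, col=10), (row=5, col=8), (row=7, col=2)
  Distance 12: (row=3, col=11), (row=4, col=10), (row=5, col=9), (row=7, col=1), (row=7, col=3), (row=8, col=2)
  Distance 13: (row=4, col=11), (row=6, col=9), (row=7, col=4), (row=8, col=1), (row=8, col=3), (row=9, col=2)
  Distance 14: (row=6, col=10), (row=7, col=5), (row=8, col=4), (row=9, col=1), (row=9, col=3)
  Distance 15: (row=6, col=11), (row=7, col=6), (row=7, col=10), (row=9, col=4), (row=10, col=1), (row=10, col=3)
  Distance 16: (row=7, col=7), (row=7, col=11), (row=8, col=10), (row=10, col=0), (row=10, col=4), (row=11, col=1)
  Distance 17: (row=7, col=8), (row=8, col=9), (row=8, col=11), (row=10, col=5), (row=11, col=0), (row=11, col=2), (row=11, col=4)
  Distance 18: (row=11, col=5)
  Distance 19: (row=11, col=6)
  Distance 20: (row=11, col=7)
  Distance 21: (row=10, col=7), (row=11, col=8)
  Distance 22: (row=9, col=7), (row=10, col=8), (row=11, col=9)
  Distance 23: (row=9, col=6), (row=10, col=9), (row=11, col=10)  <- goal reached here
One shortest path (23 moves): (row=0, col=2) -> (row=0, col=3) -> (row=1, col=3) -> (row=2, col=3) -> (row=2, col=4) -> (row=3, col=4) -> (row=4, col=4) -> (row=5, col=4) -> (row=5, col=3) -> (row=5, col=2) -> (row=6, col=2) -> (row=7, col=2) -> (row=7, col=3) -> (row=7, col=4) -> (row=8, col=4) -> (row=9, col=4) -> (row=10, col=4) -> (row=10, col=5) -> (row=11, col=5) -> (row=11, col=6) -> (row=11, col=7) -> (row=11, col=8) -> (row=11, col=9) -> (row=11, col=10)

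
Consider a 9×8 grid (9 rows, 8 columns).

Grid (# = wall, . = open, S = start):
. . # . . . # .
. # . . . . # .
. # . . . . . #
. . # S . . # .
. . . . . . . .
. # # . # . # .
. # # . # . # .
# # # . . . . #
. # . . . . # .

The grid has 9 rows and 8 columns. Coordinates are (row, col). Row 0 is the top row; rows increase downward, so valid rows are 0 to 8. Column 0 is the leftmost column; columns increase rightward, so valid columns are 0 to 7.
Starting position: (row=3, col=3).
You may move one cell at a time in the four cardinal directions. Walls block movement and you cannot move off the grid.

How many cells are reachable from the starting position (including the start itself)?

Answer: Reachable cells: 46

Derivation:
BFS flood-fill from (row=3, col=3):
  Distance 0: (row=3, col=3)
  Distance 1: (row=2, col=3), (row=3, col=4), (row=4, col=3)
  Distance 2: (row=1, col=3), (row=2, col=2), (row=2, col=4), (row=3, col=5), (row=4, col=2), (row=4, col=4), (row=5, col=3)
  Distance 3: (row=0, col=3), (row=1, col=2), (row=1, col=4), (row=2, col=5), (row=4, col=1), (row=4, col=5), (row=6, col=3)
  Distance 4: (row=0, col=4), (row=1, col=5), (row=2, col=6), (row=3, col=1), (row=4, col=0), (row=4, col=6), (row=5, col=5), (row=7, col=3)
  Distance 5: (row=0, col=5), (row=3, col=0), (row=4, col=7), (row=5, col=0), (row=6, col=5), (row=7, col=4), (row=8, col=3)
  Distance 6: (row=2, col=0), (row=3, col=7), (row=5, col=7), (row=6, col=0), (row=7, col=5), (row=8, col=2), (row=8, col=4)
  Distance 7: (row=1, col=0), (row=6, col=7), (row=7, col=6), (row=8, col=5)
  Distance 8: (row=0, col=0)
  Distance 9: (row=0, col=1)
Total reachable: 46 (grid has 50 open cells total)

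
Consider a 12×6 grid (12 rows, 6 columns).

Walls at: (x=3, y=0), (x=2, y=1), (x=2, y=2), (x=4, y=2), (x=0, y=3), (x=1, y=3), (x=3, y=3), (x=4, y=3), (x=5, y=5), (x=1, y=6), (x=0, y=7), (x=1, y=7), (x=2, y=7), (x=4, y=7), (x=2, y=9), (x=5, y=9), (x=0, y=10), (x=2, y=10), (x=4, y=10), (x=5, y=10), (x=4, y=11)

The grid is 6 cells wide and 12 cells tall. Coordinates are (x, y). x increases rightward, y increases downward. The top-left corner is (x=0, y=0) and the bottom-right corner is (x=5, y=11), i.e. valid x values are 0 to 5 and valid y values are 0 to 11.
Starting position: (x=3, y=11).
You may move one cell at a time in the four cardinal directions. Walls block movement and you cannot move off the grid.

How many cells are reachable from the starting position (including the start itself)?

BFS flood-fill from (x=3, y=11):
  Distance 0: (x=3, y=11)
  Distance 1: (x=3, y=10), (x=2, y=11)
  Distance 2: (x=3, y=9), (x=1, y=11)
  Distance 3: (x=3, y=8), (x=4, y=9), (x=1, y=10), (x=0, y=11)
  Distance 4: (x=3, y=7), (x=2, y=8), (x=4, y=8), (x=1, y=9)
  Distance 5: (x=3, y=6), (x=1, y=8), (x=5, y=8), (x=0, y=9)
  Distance 6: (x=3, y=5), (x=2, y=6), (x=4, y=6), (x=5, y=7), (x=0, y=8)
  Distance 7: (x=3, y=4), (x=2, y=5), (x=4, y=5), (x=5, y=6)
  Distance 8: (x=2, y=4), (x=4, y=4), (x=1, y=5)
  Distance 9: (x=2, y=3), (x=1, y=4), (x=5, y=4), (x=0, y=5)
  Distance 10: (x=5, y=3), (x=0, y=4), (x=0, y=6)
  Distance 11: (x=5, y=2)
  Distance 12: (x=5, y=1)
  Distance 13: (x=5, y=0), (x=4, y=1)
  Distance 14: (x=4, y=0), (x=3, y=1)
  Distance 15: (x=3, y=2)
Total reachable: 43 (grid has 51 open cells total)

Answer: Reachable cells: 43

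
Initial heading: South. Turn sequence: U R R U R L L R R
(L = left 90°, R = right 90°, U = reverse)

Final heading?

Start: South
  U (U-turn (180°)) -> North
  R (right (90° clockwise)) -> East
  R (right (90° clockwise)) -> South
  U (U-turn (180°)) -> North
  R (right (90° clockwise)) -> East
  L (left (90° counter-clockwise)) -> North
  L (left (90° counter-clockwise)) -> West
  R (right (90° clockwise)) -> North
  R (right (90° clockwise)) -> East
Final: East

Answer: Final heading: East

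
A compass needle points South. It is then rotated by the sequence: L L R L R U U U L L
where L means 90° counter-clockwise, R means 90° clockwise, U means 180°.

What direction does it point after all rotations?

Answer: Final heading: East

Derivation:
Start: South
  L (left (90° counter-clockwise)) -> East
  L (left (90° counter-clockwise)) -> North
  R (right (90° clockwise)) -> East
  L (left (90° counter-clockwise)) -> North
  R (right (90° clockwise)) -> East
  U (U-turn (180°)) -> West
  U (U-turn (180°)) -> East
  U (U-turn (180°)) -> West
  L (left (90° counter-clockwise)) -> South
  L (left (90° counter-clockwise)) -> East
Final: East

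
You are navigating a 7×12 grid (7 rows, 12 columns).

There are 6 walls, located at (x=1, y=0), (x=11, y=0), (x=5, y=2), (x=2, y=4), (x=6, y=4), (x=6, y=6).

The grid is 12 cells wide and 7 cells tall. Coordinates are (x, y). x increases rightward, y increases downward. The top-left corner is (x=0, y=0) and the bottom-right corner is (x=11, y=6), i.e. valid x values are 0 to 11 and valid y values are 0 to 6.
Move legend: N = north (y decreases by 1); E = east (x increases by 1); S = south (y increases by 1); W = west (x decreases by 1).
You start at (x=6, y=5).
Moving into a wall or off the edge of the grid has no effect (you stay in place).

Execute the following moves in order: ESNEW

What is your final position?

Answer: Final position: (x=7, y=5)

Derivation:
Start: (x=6, y=5)
  E (east): (x=6, y=5) -> (x=7, y=5)
  S (south): (x=7, y=5) -> (x=7, y=6)
  N (north): (x=7, y=6) -> (x=7, y=5)
  E (east): (x=7, y=5) -> (x=8, y=5)
  W (west): (x=8, y=5) -> (x=7, y=5)
Final: (x=7, y=5)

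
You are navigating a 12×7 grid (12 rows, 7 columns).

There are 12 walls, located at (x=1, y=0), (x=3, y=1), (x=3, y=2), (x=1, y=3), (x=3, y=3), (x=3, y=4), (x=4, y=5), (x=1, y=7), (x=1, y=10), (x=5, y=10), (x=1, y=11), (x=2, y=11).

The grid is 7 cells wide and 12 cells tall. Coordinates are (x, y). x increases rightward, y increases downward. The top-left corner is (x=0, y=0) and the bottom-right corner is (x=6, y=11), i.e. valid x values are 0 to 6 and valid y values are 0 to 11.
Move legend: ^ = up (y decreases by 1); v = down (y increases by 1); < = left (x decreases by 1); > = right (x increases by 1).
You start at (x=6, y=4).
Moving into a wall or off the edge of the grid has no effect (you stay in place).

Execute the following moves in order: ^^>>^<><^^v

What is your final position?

Answer: Final position: (x=5, y=1)

Derivation:
Start: (x=6, y=4)
  ^ (up): (x=6, y=4) -> (x=6, y=3)
  ^ (up): (x=6, y=3) -> (x=6, y=2)
  > (right): blocked, stay at (x=6, y=2)
  > (right): blocked, stay at (x=6, y=2)
  ^ (up): (x=6, y=2) -> (x=6, y=1)
  < (left): (x=6, y=1) -> (x=5, y=1)
  > (right): (x=5, y=1) -> (x=6, y=1)
  < (left): (x=6, y=1) -> (x=5, y=1)
  ^ (up): (x=5, y=1) -> (x=5, y=0)
  ^ (up): blocked, stay at (x=5, y=0)
  v (down): (x=5, y=0) -> (x=5, y=1)
Final: (x=5, y=1)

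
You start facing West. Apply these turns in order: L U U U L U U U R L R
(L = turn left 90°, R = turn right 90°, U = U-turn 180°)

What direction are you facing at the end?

Answer: Final heading: South

Derivation:
Start: West
  L (left (90° counter-clockwise)) -> South
  U (U-turn (180°)) -> North
  U (U-turn (180°)) -> South
  U (U-turn (180°)) -> North
  L (left (90° counter-clockwise)) -> West
  U (U-turn (180°)) -> East
  U (U-turn (180°)) -> West
  U (U-turn (180°)) -> East
  R (right (90° clockwise)) -> South
  L (left (90° counter-clockwise)) -> East
  R (right (90° clockwise)) -> South
Final: South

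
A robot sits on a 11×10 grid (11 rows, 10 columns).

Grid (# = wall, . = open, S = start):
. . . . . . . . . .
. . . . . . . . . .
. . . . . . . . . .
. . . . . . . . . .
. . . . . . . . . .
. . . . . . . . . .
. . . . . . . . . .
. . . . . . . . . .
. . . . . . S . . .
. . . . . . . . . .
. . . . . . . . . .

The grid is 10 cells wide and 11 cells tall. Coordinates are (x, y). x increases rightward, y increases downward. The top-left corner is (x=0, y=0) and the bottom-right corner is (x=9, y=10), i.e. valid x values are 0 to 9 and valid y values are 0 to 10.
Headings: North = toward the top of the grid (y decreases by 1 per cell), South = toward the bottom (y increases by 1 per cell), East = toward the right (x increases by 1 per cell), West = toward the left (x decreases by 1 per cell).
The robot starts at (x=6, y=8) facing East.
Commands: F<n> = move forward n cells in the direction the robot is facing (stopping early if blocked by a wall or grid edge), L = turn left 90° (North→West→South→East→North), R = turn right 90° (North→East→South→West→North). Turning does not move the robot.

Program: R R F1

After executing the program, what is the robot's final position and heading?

Start: (x=6, y=8), facing East
  R: turn right, now facing South
  R: turn right, now facing West
  F1: move forward 1, now at (x=5, y=8)
Final: (x=5, y=8), facing West

Answer: Final position: (x=5, y=8), facing West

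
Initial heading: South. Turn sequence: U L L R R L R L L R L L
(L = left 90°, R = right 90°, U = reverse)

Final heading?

Start: South
  U (U-turn (180°)) -> North
  L (left (90° counter-clockwise)) -> West
  L (left (90° counter-clockwise)) -> South
  R (right (90° clockwise)) -> West
  R (right (90° clockwise)) -> North
  L (left (90° counter-clockwise)) -> West
  R (right (90° clockwise)) -> North
  L (left (90° counter-clockwise)) -> West
  L (left (90° counter-clockwise)) -> South
  R (right (90° clockwise)) -> West
  L (left (90° counter-clockwise)) -> South
  L (left (90° counter-clockwise)) -> East
Final: East

Answer: Final heading: East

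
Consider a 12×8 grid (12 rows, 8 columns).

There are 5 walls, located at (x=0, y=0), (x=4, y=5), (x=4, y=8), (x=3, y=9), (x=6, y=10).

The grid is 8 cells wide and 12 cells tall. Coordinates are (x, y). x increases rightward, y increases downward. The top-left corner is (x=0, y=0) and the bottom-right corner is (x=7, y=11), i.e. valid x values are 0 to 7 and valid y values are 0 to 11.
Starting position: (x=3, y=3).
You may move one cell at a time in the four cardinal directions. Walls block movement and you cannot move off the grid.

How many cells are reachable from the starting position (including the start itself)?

Answer: Reachable cells: 91

Derivation:
BFS flood-fill from (x=3, y=3):
  Distance 0: (x=3, y=3)
  Distance 1: (x=3, y=2), (x=2, y=3), (x=4, y=3), (x=3, y=4)
  Distance 2: (x=3, y=1), (x=2, y=2), (x=4, y=2), (x=1, y=3), (x=5, y=3), (x=2, y=4), (x=4, y=4), (x=3, y=5)
  Distance 3: (x=3, y=0), (x=2, y=1), (x=4, y=1), (x=1, y=2), (x=5, y=2), (x=0, y=3), (x=6, y=3), (x=1, y=4), (x=5, y=4), (x=2, y=5), (x=3, y=6)
  Distance 4: (x=2, y=0), (x=4, y=0), (x=1, y=1), (x=5, y=1), (x=0, y=2), (x=6, y=2), (x=7, y=3), (x=0, y=4), (x=6, y=4), (x=1, y=5), (x=5, y=5), (x=2, y=6), (x=4, y=6), (x=3, y=7)
  Distance 5: (x=1, y=0), (x=5, y=0), (x=0, y=1), (x=6, y=1), (x=7, y=2), (x=7, y=4), (x=0, y=5), (x=6, y=5), (x=1, y=6), (x=5, y=6), (x=2, y=7), (x=4, y=7), (x=3, y=8)
  Distance 6: (x=6, y=0), (x=7, y=1), (x=7, y=5), (x=0, y=6), (x=6, y=6), (x=1, y=7), (x=5, y=7), (x=2, y=8)
  Distance 7: (x=7, y=0), (x=7, y=6), (x=0, y=7), (x=6, y=7), (x=1, y=8), (x=5, y=8), (x=2, y=9)
  Distance 8: (x=7, y=7), (x=0, y=8), (x=6, y=8), (x=1, y=9), (x=5, y=9), (x=2, y=10)
  Distance 9: (x=7, y=8), (x=0, y=9), (x=4, y=9), (x=6, y=9), (x=1, y=10), (x=3, y=10), (x=5, y=10), (x=2, y=11)
  Distance 10: (x=7, y=9), (x=0, y=10), (x=4, y=10), (x=1, y=11), (x=3, y=11), (x=5, y=11)
  Distance 11: (x=7, y=10), (x=0, y=11), (x=4, y=11), (x=6, y=11)
  Distance 12: (x=7, y=11)
Total reachable: 91 (grid has 91 open cells total)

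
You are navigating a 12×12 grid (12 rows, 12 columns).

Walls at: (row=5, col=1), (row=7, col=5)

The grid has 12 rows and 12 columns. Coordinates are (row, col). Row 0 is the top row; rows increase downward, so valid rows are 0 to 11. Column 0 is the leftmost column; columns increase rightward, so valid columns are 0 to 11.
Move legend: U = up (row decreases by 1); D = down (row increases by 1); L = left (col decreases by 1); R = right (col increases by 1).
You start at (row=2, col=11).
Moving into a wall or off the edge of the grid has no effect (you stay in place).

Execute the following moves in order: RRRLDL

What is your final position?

Start: (row=2, col=11)
  [×3]R (right): blocked, stay at (row=2, col=11)
  L (left): (row=2, col=11) -> (row=2, col=10)
  D (down): (row=2, col=10) -> (row=3, col=10)
  L (left): (row=3, col=10) -> (row=3, col=9)
Final: (row=3, col=9)

Answer: Final position: (row=3, col=9)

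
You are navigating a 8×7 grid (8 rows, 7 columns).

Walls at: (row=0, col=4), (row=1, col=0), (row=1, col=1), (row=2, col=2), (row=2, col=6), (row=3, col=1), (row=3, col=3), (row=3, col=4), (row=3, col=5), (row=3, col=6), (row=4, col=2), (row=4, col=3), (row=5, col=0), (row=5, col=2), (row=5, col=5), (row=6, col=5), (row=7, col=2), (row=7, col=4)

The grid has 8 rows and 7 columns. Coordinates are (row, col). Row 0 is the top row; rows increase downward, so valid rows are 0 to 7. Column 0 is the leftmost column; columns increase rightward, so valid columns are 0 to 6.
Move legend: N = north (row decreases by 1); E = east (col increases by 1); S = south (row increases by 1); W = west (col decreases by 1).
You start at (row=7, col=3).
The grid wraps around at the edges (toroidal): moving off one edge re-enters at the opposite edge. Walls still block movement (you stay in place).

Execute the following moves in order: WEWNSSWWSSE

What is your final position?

Answer: Final position: (row=0, col=2)

Derivation:
Start: (row=7, col=3)
  W (west): blocked, stay at (row=7, col=3)
  E (east): blocked, stay at (row=7, col=3)
  W (west): blocked, stay at (row=7, col=3)
  N (north): (row=7, col=3) -> (row=6, col=3)
  S (south): (row=6, col=3) -> (row=7, col=3)
  S (south): (row=7, col=3) -> (row=0, col=3)
  W (west): (row=0, col=3) -> (row=0, col=2)
  W (west): (row=0, col=2) -> (row=0, col=1)
  S (south): blocked, stay at (row=0, col=1)
  S (south): blocked, stay at (row=0, col=1)
  E (east): (row=0, col=1) -> (row=0, col=2)
Final: (row=0, col=2)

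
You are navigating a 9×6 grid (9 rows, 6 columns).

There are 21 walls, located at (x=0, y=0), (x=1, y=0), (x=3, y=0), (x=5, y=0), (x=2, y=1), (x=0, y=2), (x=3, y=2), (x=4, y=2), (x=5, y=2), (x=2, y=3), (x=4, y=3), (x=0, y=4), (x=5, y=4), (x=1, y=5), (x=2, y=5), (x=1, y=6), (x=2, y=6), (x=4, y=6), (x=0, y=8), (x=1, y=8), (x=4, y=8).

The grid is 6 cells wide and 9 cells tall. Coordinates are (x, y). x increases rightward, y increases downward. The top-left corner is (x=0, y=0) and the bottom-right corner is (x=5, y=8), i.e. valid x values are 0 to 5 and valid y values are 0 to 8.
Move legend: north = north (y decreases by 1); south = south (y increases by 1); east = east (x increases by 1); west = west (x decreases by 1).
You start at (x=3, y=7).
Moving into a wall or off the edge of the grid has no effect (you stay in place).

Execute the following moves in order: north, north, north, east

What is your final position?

Answer: Final position: (x=4, y=4)

Derivation:
Start: (x=3, y=7)
  north (north): (x=3, y=7) -> (x=3, y=6)
  north (north): (x=3, y=6) -> (x=3, y=5)
  north (north): (x=3, y=5) -> (x=3, y=4)
  east (east): (x=3, y=4) -> (x=4, y=4)
Final: (x=4, y=4)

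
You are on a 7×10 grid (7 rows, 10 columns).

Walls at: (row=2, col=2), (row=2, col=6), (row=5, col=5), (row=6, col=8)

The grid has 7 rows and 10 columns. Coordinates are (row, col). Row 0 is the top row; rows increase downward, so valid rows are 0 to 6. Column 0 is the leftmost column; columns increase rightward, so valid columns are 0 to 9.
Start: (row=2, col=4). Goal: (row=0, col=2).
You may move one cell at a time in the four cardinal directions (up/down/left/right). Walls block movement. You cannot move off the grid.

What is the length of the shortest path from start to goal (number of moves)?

BFS from (row=2, col=4) until reaching (row=0, col=2):
  Distance 0: (row=2, col=4)
  Distance 1: (row=1, col=4), (row=2, col=3), (row=2, col=5), (row=3, col=4)
  Distance 2: (row=0, col=4), (row=1, col=3), (row=1, col=5), (row=3, col=3), (row=3, col=5), (row=4, col=4)
  Distance 3: (row=0, col=3), (row=0, col=5), (row=1, col=2), (row=1, col=6), (row=3, col=2), (row=3, col=6), (row=4, col=3), (row=4, col=5), (row=5, col=4)
  Distance 4: (row=0, col=2), (row=0, col=6), (row=1, col=1), (row=1, col=7), (row=3, col=1), (row=3, col=7), (row=4, col=2), (row=4, col=6), (row=5, col=3), (row=6, col=4)  <- goal reached here
One shortest path (4 moves): (row=2, col=4) -> (row=2, col=3) -> (row=1, col=3) -> (row=1, col=2) -> (row=0, col=2)

Answer: Shortest path length: 4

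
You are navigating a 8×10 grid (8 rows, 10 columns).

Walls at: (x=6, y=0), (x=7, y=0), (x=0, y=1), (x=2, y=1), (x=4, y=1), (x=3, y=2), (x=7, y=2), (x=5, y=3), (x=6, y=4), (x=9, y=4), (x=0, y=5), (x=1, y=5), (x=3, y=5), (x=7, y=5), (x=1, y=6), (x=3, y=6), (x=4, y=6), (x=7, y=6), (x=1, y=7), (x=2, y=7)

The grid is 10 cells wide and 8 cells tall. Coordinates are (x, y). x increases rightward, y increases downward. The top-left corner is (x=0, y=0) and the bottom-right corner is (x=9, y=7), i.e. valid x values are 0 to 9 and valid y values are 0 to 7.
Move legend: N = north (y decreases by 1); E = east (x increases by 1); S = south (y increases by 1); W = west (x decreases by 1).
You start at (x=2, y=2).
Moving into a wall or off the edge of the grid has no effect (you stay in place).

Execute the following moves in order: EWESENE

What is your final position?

Start: (x=2, y=2)
  E (east): blocked, stay at (x=2, y=2)
  W (west): (x=2, y=2) -> (x=1, y=2)
  E (east): (x=1, y=2) -> (x=2, y=2)
  S (south): (x=2, y=2) -> (x=2, y=3)
  E (east): (x=2, y=3) -> (x=3, y=3)
  N (north): blocked, stay at (x=3, y=3)
  E (east): (x=3, y=3) -> (x=4, y=3)
Final: (x=4, y=3)

Answer: Final position: (x=4, y=3)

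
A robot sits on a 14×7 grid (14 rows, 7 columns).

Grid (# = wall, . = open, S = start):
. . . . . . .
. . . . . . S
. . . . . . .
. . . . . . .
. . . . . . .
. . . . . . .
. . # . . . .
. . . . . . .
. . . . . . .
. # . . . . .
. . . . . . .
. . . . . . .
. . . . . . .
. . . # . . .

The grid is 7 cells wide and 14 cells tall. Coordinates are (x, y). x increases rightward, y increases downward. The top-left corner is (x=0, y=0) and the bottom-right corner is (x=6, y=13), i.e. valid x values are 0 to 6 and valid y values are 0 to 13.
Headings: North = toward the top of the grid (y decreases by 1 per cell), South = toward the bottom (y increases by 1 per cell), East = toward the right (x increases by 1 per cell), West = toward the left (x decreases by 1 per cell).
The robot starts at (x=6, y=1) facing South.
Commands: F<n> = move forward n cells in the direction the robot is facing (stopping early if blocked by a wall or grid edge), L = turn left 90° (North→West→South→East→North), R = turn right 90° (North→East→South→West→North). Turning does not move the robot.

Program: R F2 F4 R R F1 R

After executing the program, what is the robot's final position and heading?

Answer: Final position: (x=1, y=1), facing South

Derivation:
Start: (x=6, y=1), facing South
  R: turn right, now facing West
  F2: move forward 2, now at (x=4, y=1)
  F4: move forward 4, now at (x=0, y=1)
  R: turn right, now facing North
  R: turn right, now facing East
  F1: move forward 1, now at (x=1, y=1)
  R: turn right, now facing South
Final: (x=1, y=1), facing South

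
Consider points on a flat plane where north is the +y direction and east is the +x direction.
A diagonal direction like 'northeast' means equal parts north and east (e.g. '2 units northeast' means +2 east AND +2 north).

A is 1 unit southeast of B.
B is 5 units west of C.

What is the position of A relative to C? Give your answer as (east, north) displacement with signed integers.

Place C at the origin (east=0, north=0).
  B is 5 units west of C: delta (east=-5, north=+0); B at (east=-5, north=0).
  A is 1 unit southeast of B: delta (east=+1, north=-1); A at (east=-4, north=-1).
Therefore A relative to C: (east=-4, north=-1).

Answer: A is at (east=-4, north=-1) relative to C.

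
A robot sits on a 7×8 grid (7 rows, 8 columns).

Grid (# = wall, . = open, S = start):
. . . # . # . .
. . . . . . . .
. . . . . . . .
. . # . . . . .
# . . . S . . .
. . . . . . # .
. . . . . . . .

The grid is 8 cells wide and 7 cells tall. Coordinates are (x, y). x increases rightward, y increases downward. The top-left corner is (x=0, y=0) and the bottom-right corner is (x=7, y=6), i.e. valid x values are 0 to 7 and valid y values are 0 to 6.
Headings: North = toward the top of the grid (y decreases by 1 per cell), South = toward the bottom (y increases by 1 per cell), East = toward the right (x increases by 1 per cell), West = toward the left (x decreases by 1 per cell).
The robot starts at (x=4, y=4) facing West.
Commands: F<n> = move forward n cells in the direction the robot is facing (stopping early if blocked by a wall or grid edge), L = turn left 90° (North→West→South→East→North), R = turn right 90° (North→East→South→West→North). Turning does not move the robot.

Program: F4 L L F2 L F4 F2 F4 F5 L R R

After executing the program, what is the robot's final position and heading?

Answer: Final position: (x=3, y=1), facing East

Derivation:
Start: (x=4, y=4), facing West
  F4: move forward 3/4 (blocked), now at (x=1, y=4)
  L: turn left, now facing South
  L: turn left, now facing East
  F2: move forward 2, now at (x=3, y=4)
  L: turn left, now facing North
  F4: move forward 3/4 (blocked), now at (x=3, y=1)
  F2: move forward 0/2 (blocked), now at (x=3, y=1)
  F4: move forward 0/4 (blocked), now at (x=3, y=1)
  F5: move forward 0/5 (blocked), now at (x=3, y=1)
  L: turn left, now facing West
  R: turn right, now facing North
  R: turn right, now facing East
Final: (x=3, y=1), facing East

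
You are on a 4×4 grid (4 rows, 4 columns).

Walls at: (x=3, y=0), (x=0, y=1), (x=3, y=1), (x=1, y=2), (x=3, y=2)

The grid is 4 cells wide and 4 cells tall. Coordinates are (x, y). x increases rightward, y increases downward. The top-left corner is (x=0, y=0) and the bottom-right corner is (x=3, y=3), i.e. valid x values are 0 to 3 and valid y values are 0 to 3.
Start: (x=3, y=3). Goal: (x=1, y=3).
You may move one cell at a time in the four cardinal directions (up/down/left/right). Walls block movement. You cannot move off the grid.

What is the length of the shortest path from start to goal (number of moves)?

Answer: Shortest path length: 2

Derivation:
BFS from (x=3, y=3) until reaching (x=1, y=3):
  Distance 0: (x=3, y=3)
  Distance 1: (x=2, y=3)
  Distance 2: (x=2, y=2), (x=1, y=3)  <- goal reached here
One shortest path (2 moves): (x=3, y=3) -> (x=2, y=3) -> (x=1, y=3)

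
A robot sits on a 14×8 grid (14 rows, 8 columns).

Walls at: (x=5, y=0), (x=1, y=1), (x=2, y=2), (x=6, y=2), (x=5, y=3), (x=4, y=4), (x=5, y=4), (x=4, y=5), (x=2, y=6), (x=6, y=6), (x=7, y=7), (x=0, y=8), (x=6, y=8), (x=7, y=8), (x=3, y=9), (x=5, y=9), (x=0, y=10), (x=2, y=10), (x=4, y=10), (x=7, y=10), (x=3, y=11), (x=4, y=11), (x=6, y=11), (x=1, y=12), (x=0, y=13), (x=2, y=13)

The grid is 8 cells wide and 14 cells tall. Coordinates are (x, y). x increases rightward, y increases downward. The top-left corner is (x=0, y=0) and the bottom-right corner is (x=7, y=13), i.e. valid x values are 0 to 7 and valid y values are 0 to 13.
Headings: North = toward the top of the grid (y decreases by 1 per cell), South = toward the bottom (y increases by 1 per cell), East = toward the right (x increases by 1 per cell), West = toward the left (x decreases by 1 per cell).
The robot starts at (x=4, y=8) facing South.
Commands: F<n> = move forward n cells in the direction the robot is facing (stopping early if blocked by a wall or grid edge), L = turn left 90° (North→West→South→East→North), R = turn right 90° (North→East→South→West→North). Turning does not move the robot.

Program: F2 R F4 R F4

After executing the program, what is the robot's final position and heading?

Answer: Final position: (x=4, y=6), facing North

Derivation:
Start: (x=4, y=8), facing South
  F2: move forward 1/2 (blocked), now at (x=4, y=9)
  R: turn right, now facing West
  F4: move forward 0/4 (blocked), now at (x=4, y=9)
  R: turn right, now facing North
  F4: move forward 3/4 (blocked), now at (x=4, y=6)
Final: (x=4, y=6), facing North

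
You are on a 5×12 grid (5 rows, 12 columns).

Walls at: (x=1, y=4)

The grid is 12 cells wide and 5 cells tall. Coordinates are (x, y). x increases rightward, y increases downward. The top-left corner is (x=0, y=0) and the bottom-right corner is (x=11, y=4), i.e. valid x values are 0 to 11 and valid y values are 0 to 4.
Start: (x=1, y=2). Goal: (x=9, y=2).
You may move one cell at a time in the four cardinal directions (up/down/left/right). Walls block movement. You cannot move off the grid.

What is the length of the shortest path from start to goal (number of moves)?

BFS from (x=1, y=2) until reaching (x=9, y=2):
  Distance 0: (x=1, y=2)
  Distance 1: (x=1, y=1), (x=0, y=2), (x=2, y=2), (x=1, y=3)
  Distance 2: (x=1, y=0), (x=0, y=1), (x=2, y=1), (x=3, y=2), (x=0, y=3), (x=2, y=3)
  Distance 3: (x=0, y=0), (x=2, y=0), (x=3, y=1), (x=4, y=2), (x=3, y=3), (x=0, y=4), (x=2, y=4)
  Distance 4: (x=3, y=0), (x=4, y=1), (x=5, y=2), (x=4, y=3), (x=3, y=4)
  Distance 5: (x=4, y=0), (x=5, y=1), (x=6, y=2), (x=5, y=3), (x=4, y=4)
  Distance 6: (x=5, y=0), (x=6, y=1), (x=7, y=2), (x=6, y=3), (x=5, y=4)
  Distance 7: (x=6, y=0), (x=7, y=1), (x=8, y=2), (x=7, y=3), (x=6, y=4)
  Distance 8: (x=7, y=0), (x=8, y=1), (x=9, y=2), (x=8, y=3), (x=7, y=4)  <- goal reached here
One shortest path (8 moves): (x=1, y=2) -> (x=2, y=2) -> (x=3, y=2) -> (x=4, y=2) -> (x=5, y=2) -> (x=6, y=2) -> (x=7, y=2) -> (x=8, y=2) -> (x=9, y=2)

Answer: Shortest path length: 8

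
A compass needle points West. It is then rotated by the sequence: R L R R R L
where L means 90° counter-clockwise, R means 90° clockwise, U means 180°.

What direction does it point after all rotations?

Answer: Final heading: East

Derivation:
Start: West
  R (right (90° clockwise)) -> North
  L (left (90° counter-clockwise)) -> West
  R (right (90° clockwise)) -> North
  R (right (90° clockwise)) -> East
  R (right (90° clockwise)) -> South
  L (left (90° counter-clockwise)) -> East
Final: East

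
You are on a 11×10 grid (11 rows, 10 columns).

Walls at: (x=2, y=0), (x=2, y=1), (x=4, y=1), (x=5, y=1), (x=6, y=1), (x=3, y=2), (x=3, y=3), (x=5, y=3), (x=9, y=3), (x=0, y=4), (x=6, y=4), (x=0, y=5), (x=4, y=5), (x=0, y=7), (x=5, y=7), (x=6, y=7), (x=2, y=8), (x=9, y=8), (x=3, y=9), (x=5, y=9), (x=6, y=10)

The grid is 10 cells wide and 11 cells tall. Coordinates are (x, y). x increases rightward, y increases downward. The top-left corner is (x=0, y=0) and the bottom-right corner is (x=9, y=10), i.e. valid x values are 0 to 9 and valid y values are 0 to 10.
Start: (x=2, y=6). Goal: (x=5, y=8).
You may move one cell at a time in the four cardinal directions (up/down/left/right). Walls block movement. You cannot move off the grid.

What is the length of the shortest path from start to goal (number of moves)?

BFS from (x=2, y=6) until reaching (x=5, y=8):
  Distance 0: (x=2, y=6)
  Distance 1: (x=2, y=5), (x=1, y=6), (x=3, y=6), (x=2, y=7)
  Distance 2: (x=2, y=4), (x=1, y=5), (x=3, y=5), (x=0, y=6), (x=4, y=6), (x=1, y=7), (x=3, y=7)
  Distance 3: (x=2, y=3), (x=1, y=4), (x=3, y=4), (x=5, y=6), (x=4, y=7), (x=1, y=8), (x=3, y=8)
  Distance 4: (x=2, y=2), (x=1, y=3), (x=4, y=4), (x=5, y=5), (x=6, y=6), (x=0, y=8), (x=4, y=8), (x=1, y=9)
  Distance 5: (x=1, y=2), (x=0, y=3), (x=4, y=3), (x=5, y=4), (x=6, y=5), (x=7, y=6), (x=5, y=8), (x=0, y=9), (x=2, y=9), (x=4, y=9), (x=1, y=10)  <- goal reached here
One shortest path (5 moves): (x=2, y=6) -> (x=3, y=6) -> (x=4, y=6) -> (x=4, y=7) -> (x=4, y=8) -> (x=5, y=8)

Answer: Shortest path length: 5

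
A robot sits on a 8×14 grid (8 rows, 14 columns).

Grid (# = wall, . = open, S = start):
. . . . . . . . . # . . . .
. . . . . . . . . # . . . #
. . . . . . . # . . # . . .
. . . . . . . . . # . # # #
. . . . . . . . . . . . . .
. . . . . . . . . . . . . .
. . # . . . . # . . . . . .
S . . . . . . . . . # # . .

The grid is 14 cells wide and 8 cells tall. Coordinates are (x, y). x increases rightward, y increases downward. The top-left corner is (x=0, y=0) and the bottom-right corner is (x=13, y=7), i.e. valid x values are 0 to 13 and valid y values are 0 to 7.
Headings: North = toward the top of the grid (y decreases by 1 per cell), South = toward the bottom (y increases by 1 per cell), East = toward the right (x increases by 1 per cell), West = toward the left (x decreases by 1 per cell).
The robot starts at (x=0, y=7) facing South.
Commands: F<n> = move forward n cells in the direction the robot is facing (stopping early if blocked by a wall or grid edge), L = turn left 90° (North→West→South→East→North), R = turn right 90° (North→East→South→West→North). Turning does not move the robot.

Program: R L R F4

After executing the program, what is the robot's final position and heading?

Start: (x=0, y=7), facing South
  R: turn right, now facing West
  L: turn left, now facing South
  R: turn right, now facing West
  F4: move forward 0/4 (blocked), now at (x=0, y=7)
Final: (x=0, y=7), facing West

Answer: Final position: (x=0, y=7), facing West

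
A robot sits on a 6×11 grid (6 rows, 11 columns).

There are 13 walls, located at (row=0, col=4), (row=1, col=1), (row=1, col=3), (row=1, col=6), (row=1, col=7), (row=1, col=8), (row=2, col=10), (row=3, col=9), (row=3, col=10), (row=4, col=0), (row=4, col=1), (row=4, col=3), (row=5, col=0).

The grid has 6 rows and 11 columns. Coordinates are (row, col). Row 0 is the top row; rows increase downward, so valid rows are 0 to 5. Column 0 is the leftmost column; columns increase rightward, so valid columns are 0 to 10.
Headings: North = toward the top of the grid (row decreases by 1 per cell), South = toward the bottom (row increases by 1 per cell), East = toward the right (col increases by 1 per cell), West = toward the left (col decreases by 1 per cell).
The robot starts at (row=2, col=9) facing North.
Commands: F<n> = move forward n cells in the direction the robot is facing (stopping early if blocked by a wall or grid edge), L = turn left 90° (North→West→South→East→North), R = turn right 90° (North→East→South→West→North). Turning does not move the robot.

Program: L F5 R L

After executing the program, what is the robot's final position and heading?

Start: (row=2, col=9), facing North
  L: turn left, now facing West
  F5: move forward 5, now at (row=2, col=4)
  R: turn right, now facing North
  L: turn left, now facing West
Final: (row=2, col=4), facing West

Answer: Final position: (row=2, col=4), facing West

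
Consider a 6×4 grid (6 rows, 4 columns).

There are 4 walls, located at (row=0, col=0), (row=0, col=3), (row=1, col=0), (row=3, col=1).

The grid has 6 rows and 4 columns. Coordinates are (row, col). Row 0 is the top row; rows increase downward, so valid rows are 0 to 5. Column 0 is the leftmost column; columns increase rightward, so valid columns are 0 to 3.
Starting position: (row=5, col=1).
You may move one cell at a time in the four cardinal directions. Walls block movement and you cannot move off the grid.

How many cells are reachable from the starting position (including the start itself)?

Answer: Reachable cells: 20

Derivation:
BFS flood-fill from (row=5, col=1):
  Distance 0: (row=5, col=1)
  Distance 1: (row=4, col=1), (row=5, col=0), (row=5, col=2)
  Distance 2: (row=4, col=0), (row=4, col=2), (row=5, col=3)
  Distance 3: (row=3, col=0), (row=3, col=2), (row=4, col=3)
  Distance 4: (row=2, col=0), (row=2, col=2), (row=3, col=3)
  Distance 5: (row=1, col=2), (row=2, col=1), (row=2, col=3)
  Distance 6: (row=0, col=2), (row=1, col=1), (row=1, col=3)
  Distance 7: (row=0, col=1)
Total reachable: 20 (grid has 20 open cells total)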